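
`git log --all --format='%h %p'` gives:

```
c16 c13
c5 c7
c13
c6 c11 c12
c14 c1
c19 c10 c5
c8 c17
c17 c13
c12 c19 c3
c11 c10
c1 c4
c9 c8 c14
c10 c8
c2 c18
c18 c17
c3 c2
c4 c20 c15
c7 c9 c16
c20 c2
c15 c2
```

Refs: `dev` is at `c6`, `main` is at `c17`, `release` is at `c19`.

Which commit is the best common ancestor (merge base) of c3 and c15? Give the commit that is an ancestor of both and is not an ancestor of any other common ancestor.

c2

Ancestors of c3: {c13, c17, c18, c2, c3}.
Ancestors of c15: {c13, c15, c17, c18, c2}.
Common ancestors: {c13, c17, c18, c2}.
Among these, c2 is not an ancestor of any other common ancestor — it is the merge base.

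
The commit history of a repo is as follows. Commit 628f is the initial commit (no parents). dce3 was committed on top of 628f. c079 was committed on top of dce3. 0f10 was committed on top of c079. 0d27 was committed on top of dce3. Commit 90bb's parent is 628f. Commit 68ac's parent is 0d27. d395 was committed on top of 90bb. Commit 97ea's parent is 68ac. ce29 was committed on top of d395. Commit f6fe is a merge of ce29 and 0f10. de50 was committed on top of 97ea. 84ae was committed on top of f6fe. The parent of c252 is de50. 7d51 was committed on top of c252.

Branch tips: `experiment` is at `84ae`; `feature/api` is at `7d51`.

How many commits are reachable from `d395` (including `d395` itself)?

Walking parent pointers from d395: reachable set = {628f, 90bb, d395}.
That is 3 commits.

3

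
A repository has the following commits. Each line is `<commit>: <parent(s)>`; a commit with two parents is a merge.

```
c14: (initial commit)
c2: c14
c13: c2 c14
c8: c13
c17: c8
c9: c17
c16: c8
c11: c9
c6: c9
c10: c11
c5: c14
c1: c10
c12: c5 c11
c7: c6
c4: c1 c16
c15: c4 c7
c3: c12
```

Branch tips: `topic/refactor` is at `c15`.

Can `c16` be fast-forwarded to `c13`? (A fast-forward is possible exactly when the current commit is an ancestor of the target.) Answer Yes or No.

No

A fast-forward from c16 to c13 is possible iff c16 is an ancestor of c13.
Ancestors of c13: {c13, c14, c2}.
c16 is not among them, so fast-forward is not possible.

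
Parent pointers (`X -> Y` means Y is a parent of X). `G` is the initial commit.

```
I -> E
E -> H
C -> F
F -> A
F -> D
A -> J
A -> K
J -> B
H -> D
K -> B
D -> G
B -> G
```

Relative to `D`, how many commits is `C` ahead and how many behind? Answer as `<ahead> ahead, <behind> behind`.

6 ahead, 0 behind

Reachable from C: {A, B, C, D, F, G, J, K}.
Reachable from D: {D, G}.
Only in C's history (ahead): {A, B, C, F, J, K} — 6.
Only in D's history (behind): {} — 0.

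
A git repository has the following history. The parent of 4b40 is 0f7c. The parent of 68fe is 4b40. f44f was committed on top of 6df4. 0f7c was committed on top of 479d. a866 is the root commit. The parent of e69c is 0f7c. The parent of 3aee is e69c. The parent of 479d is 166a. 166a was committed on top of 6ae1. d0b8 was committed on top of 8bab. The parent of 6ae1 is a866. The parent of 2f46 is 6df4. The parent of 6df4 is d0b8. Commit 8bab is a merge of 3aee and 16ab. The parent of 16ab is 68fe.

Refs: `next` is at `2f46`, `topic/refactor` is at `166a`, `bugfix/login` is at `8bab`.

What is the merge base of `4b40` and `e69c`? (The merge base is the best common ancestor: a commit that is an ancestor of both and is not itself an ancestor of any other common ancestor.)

0f7c

Ancestors of 4b40: {0f7c, 166a, 479d, 4b40, 6ae1, a866}.
Ancestors of e69c: {0f7c, 166a, 479d, 6ae1, a866, e69c}.
Common ancestors: {0f7c, 166a, 479d, 6ae1, a866}.
Among these, 0f7c is not an ancestor of any other common ancestor — it is the merge base.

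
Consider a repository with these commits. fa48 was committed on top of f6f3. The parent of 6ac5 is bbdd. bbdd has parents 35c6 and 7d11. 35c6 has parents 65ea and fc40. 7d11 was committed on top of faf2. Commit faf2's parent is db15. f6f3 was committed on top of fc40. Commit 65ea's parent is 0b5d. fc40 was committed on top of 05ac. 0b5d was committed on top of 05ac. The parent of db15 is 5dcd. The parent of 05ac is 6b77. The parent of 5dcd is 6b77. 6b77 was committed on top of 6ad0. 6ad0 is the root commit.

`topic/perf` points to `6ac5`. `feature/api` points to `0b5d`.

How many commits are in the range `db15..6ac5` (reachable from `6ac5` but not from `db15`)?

9

Reachable from 6ac5: {05ac, 0b5d, 35c6, 5dcd, 65ea, 6ac5, 6ad0, 6b77, 7d11, bbdd, db15, faf2, fc40}.
Reachable from db15: {5dcd, 6ad0, 6b77, db15}.
In 6ac5's history but not db15's: {05ac, 0b5d, 35c6, 65ea, 6ac5, 7d11, bbdd, faf2, fc40} — 9 commits.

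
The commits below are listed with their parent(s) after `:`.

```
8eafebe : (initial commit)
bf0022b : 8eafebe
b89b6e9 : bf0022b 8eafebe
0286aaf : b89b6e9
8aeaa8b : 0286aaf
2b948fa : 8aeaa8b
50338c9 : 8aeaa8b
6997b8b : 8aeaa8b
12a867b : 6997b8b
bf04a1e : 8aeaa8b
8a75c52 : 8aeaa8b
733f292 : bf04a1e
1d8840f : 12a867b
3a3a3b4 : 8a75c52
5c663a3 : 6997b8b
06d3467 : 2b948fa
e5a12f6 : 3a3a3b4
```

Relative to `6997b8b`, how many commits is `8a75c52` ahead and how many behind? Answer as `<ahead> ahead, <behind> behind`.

Reachable from 8a75c52: {0286aaf, 8a75c52, 8aeaa8b, 8eafebe, b89b6e9, bf0022b}.
Reachable from 6997b8b: {0286aaf, 6997b8b, 8aeaa8b, 8eafebe, b89b6e9, bf0022b}.
Only in 8a75c52's history (ahead): {8a75c52} — 1.
Only in 6997b8b's history (behind): {6997b8b} — 1.

1 ahead, 1 behind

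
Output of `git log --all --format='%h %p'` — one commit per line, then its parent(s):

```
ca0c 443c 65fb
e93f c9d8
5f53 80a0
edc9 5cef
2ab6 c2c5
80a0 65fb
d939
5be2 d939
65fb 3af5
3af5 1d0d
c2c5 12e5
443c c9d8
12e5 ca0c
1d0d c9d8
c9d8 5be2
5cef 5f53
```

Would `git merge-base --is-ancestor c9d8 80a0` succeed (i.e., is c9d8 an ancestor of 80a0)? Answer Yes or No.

Ancestors of 80a0 (commits reachable by following parents): {1d0d, 3af5, 5be2, 65fb, 80a0, c9d8, d939}.
c9d8 is in that set, so it is an ancestor of 80a0.

Yes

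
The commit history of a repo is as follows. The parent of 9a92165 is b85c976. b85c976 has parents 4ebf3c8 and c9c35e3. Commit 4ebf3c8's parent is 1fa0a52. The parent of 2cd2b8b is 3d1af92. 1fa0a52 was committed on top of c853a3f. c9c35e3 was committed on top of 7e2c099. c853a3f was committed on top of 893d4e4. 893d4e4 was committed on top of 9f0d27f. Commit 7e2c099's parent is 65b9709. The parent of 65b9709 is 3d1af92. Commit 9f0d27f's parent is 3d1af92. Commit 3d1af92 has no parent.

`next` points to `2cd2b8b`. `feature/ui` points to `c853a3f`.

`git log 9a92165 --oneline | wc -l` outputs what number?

Walking parent pointers from 9a92165: reachable set = {1fa0a52, 3d1af92, 4ebf3c8, 65b9709, 7e2c099, 893d4e4, 9a92165, 9f0d27f, b85c976, c853a3f, c9c35e3}.
That is 11 commits.

11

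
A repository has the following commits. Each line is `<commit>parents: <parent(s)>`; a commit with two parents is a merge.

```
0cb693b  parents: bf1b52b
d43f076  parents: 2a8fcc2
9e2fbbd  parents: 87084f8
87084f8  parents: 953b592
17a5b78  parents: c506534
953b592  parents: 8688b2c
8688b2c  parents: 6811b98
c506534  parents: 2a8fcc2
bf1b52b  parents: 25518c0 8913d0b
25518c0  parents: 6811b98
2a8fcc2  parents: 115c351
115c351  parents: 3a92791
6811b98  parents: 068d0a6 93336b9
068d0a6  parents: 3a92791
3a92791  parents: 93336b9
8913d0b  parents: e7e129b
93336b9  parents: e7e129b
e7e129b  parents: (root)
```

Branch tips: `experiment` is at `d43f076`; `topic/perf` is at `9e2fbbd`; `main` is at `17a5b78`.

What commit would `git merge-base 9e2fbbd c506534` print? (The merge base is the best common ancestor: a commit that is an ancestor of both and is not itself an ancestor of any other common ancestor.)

3a92791

Ancestors of 9e2fbbd: {068d0a6, 3a92791, 6811b98, 8688b2c, 87084f8, 93336b9, 953b592, 9e2fbbd, e7e129b}.
Ancestors of c506534: {115c351, 2a8fcc2, 3a92791, 93336b9, c506534, e7e129b}.
Common ancestors: {3a92791, 93336b9, e7e129b}.
Among these, 3a92791 is not an ancestor of any other common ancestor — it is the merge base.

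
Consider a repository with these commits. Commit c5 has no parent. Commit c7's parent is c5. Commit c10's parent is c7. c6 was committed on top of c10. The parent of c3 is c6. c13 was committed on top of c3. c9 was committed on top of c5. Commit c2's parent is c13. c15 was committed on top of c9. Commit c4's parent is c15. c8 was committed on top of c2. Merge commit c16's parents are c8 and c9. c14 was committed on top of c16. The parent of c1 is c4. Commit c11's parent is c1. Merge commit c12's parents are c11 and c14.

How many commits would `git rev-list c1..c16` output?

Reachable from c16: {c10, c13, c16, c2, c3, c5, c6, c7, c8, c9}.
Reachable from c1: {c1, c15, c4, c5, c9}.
In c16's history but not c1's: {c10, c13, c16, c2, c3, c6, c7, c8} — 8 commits.

8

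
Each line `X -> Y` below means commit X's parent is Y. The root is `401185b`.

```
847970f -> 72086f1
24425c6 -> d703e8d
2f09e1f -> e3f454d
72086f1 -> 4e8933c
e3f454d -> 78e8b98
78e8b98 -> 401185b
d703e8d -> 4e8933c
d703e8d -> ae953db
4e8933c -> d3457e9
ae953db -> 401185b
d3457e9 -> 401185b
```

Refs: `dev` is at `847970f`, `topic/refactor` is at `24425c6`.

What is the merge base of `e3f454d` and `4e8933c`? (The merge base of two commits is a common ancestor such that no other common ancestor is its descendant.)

Ancestors of e3f454d: {401185b, 78e8b98, e3f454d}.
Ancestors of 4e8933c: {401185b, 4e8933c, d3457e9}.
Common ancestors: {401185b}.
The only common ancestor is 401185b, so it is the merge base.

401185b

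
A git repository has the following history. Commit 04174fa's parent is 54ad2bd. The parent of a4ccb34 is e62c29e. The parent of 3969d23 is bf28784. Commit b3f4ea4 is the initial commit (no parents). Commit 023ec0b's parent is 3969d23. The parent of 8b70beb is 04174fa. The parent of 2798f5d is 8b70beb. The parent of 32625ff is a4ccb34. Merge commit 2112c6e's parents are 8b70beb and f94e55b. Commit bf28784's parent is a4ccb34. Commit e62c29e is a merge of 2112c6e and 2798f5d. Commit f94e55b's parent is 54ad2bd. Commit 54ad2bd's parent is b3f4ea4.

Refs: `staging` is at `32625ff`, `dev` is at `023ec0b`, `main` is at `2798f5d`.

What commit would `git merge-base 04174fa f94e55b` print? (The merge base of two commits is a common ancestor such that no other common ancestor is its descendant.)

Ancestors of 04174fa: {04174fa, 54ad2bd, b3f4ea4}.
Ancestors of f94e55b: {54ad2bd, b3f4ea4, f94e55b}.
Common ancestors: {54ad2bd, b3f4ea4}.
Among these, 54ad2bd is not an ancestor of any other common ancestor — it is the merge base.

54ad2bd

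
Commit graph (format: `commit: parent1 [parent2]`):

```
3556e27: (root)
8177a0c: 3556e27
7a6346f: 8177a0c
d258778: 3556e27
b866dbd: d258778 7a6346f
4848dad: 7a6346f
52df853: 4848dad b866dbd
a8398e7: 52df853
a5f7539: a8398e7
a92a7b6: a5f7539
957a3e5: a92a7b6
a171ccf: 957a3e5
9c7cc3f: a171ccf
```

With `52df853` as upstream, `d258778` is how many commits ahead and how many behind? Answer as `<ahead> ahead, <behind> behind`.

Reachable from d258778: {3556e27, d258778}.
Reachable from 52df853: {3556e27, 4848dad, 52df853, 7a6346f, 8177a0c, b866dbd, d258778}.
Only in d258778's history (ahead): {} — 0.
Only in 52df853's history (behind): {4848dad, 52df853, 7a6346f, 8177a0c, b866dbd} — 5.

0 ahead, 5 behind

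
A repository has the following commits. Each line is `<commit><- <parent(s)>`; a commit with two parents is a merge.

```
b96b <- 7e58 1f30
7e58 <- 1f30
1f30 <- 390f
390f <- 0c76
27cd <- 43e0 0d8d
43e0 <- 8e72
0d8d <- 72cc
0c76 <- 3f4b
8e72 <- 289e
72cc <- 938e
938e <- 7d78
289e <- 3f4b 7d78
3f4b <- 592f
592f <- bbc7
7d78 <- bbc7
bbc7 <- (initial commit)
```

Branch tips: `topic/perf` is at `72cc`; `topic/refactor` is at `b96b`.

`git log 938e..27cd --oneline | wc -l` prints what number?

8

Reachable from 27cd: {0d8d, 27cd, 289e, 3f4b, 43e0, 592f, 72cc, 7d78, 8e72, 938e, bbc7}.
Reachable from 938e: {7d78, 938e, bbc7}.
In 27cd's history but not 938e's: {0d8d, 27cd, 289e, 3f4b, 43e0, 592f, 72cc, 8e72} — 8 commits.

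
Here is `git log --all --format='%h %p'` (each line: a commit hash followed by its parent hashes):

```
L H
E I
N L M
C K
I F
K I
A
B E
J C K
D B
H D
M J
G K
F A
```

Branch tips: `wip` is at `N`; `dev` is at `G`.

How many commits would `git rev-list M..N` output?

Reachable from N: {A, B, C, D, E, F, H, I, J, K, L, M, N}.
Reachable from M: {A, C, F, I, J, K, M}.
In N's history but not M's: {B, D, E, H, L, N} — 6 commits.

6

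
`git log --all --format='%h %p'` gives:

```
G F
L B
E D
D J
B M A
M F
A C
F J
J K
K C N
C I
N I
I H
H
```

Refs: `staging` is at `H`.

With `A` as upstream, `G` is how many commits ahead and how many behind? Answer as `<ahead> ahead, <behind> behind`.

Reachable from G: {C, F, G, H, I, J, K, N}.
Reachable from A: {A, C, H, I}.
Only in G's history (ahead): {F, G, J, K, N} — 5.
Only in A's history (behind): {A} — 1.

5 ahead, 1 behind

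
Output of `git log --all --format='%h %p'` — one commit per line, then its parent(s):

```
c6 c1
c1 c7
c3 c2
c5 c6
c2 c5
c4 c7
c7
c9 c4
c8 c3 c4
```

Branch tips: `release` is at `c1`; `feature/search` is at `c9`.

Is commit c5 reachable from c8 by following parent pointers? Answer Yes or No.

Ancestors of c8 (commits reachable by following parents): {c1, c2, c3, c4, c5, c6, c7, c8}.
c5 is in that set, so it is an ancestor of c8.

Yes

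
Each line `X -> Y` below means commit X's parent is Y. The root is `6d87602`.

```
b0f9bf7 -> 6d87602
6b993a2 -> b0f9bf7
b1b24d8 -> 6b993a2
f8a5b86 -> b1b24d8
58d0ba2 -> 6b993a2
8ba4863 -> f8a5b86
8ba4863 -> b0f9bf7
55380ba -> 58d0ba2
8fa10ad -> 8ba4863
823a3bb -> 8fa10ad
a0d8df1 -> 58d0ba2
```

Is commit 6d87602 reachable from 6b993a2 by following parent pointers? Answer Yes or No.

Ancestors of 6b993a2 (commits reachable by following parents): {6b993a2, 6d87602, b0f9bf7}.
6d87602 is in that set, so it is an ancestor of 6b993a2.

Yes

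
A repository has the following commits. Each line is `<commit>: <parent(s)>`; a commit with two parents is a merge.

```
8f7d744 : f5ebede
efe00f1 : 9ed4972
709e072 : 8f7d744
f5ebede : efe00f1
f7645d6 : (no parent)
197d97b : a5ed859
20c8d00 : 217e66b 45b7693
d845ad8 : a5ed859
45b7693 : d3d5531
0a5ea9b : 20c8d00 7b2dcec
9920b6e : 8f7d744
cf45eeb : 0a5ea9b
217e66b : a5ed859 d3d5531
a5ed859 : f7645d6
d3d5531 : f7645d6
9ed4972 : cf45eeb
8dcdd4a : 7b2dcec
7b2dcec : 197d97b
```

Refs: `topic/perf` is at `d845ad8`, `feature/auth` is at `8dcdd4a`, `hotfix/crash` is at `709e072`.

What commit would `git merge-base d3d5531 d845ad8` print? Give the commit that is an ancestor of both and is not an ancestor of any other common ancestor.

f7645d6

Ancestors of d3d5531: {d3d5531, f7645d6}.
Ancestors of d845ad8: {a5ed859, d845ad8, f7645d6}.
Common ancestors: {f7645d6}.
The only common ancestor is f7645d6, so it is the merge base.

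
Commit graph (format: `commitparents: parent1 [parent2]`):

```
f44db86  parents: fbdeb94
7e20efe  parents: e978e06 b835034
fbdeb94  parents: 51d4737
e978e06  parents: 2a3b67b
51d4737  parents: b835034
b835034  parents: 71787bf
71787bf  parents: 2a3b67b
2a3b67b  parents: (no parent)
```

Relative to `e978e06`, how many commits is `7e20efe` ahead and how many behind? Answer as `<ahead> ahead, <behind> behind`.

3 ahead, 0 behind

Reachable from 7e20efe: {2a3b67b, 71787bf, 7e20efe, b835034, e978e06}.
Reachable from e978e06: {2a3b67b, e978e06}.
Only in 7e20efe's history (ahead): {71787bf, 7e20efe, b835034} — 3.
Only in e978e06's history (behind): {} — 0.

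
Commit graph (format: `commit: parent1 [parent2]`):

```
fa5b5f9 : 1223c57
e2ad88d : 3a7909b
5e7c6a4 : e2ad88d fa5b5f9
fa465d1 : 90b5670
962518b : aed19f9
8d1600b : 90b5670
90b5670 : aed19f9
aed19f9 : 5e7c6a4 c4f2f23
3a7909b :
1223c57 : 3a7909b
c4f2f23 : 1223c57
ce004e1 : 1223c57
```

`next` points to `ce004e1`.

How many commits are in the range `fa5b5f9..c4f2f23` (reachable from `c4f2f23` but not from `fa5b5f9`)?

1

Reachable from c4f2f23: {1223c57, 3a7909b, c4f2f23}.
Reachable from fa5b5f9: {1223c57, 3a7909b, fa5b5f9}.
In c4f2f23's history but not fa5b5f9's: {c4f2f23} — 1 commit.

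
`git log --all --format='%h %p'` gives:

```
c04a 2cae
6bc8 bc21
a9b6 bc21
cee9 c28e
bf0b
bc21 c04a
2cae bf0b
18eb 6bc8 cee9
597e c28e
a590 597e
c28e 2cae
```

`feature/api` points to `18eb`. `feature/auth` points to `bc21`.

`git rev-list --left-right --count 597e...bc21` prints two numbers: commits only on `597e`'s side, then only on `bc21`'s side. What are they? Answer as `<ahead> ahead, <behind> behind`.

2 ahead, 2 behind

Reachable from 597e: {2cae, 597e, bf0b, c28e}.
Reachable from bc21: {2cae, bc21, bf0b, c04a}.
Only in 597e's history (ahead): {597e, c28e} — 2.
Only in bc21's history (behind): {bc21, c04a} — 2.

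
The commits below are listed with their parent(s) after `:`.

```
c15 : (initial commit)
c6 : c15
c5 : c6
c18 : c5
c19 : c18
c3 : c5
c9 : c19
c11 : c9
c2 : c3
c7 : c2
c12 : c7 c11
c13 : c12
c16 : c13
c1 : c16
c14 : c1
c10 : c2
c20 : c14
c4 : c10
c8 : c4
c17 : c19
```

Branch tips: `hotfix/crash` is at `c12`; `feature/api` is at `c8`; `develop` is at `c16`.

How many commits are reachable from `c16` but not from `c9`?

Reachable from c16: {c11, c12, c13, c15, c16, c18, c19, c2, c3, c5, c6, c7, c9}.
Reachable from c9: {c15, c18, c19, c5, c6, c9}.
In c16's history but not c9's: {c11, c12, c13, c16, c2, c3, c7} — 7 commits.

7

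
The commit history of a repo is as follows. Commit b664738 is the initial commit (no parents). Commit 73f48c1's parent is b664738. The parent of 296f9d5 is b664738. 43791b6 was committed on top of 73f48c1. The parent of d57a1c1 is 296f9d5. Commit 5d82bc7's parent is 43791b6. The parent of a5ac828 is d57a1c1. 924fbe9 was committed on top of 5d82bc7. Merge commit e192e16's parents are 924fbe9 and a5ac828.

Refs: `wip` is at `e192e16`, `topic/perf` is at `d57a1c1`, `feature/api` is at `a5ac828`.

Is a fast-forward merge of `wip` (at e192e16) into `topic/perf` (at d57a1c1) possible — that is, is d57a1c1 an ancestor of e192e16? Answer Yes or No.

A fast-forward from d57a1c1 to e192e16 is possible iff d57a1c1 is an ancestor of e192e16.
Ancestors of e192e16: {296f9d5, 43791b6, 5d82bc7, 73f48c1, 924fbe9, a5ac828, b664738, d57a1c1, e192e16}.
d57a1c1 is among them, so fast-forward is possible.

Yes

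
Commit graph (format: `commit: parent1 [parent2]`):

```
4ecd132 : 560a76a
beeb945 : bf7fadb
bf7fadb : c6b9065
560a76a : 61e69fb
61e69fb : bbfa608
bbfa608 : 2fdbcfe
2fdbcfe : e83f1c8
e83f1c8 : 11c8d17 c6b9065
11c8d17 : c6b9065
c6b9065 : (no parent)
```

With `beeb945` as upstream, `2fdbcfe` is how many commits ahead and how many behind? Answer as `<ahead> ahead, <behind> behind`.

Reachable from 2fdbcfe: {11c8d17, 2fdbcfe, c6b9065, e83f1c8}.
Reachable from beeb945: {beeb945, bf7fadb, c6b9065}.
Only in 2fdbcfe's history (ahead): {11c8d17, 2fdbcfe, e83f1c8} — 3.
Only in beeb945's history (behind): {beeb945, bf7fadb} — 2.

3 ahead, 2 behind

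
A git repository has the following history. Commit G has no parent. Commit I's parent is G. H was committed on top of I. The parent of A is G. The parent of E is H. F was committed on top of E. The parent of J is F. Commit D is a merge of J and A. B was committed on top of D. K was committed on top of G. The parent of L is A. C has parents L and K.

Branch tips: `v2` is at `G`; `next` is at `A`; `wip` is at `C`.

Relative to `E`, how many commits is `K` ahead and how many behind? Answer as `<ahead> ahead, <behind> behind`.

1 ahead, 3 behind

Reachable from K: {G, K}.
Reachable from E: {E, G, H, I}.
Only in K's history (ahead): {K} — 1.
Only in E's history (behind): {E, H, I} — 3.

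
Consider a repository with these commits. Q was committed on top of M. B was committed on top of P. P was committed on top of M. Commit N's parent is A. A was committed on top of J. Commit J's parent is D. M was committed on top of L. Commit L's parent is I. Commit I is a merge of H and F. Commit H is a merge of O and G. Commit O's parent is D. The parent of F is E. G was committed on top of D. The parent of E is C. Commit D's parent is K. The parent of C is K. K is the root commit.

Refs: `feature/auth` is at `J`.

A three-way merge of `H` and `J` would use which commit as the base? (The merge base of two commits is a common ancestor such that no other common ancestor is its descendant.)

Ancestors of H: {D, G, H, K, O}.
Ancestors of J: {D, J, K}.
Common ancestors: {D, K}.
Among these, D is not an ancestor of any other common ancestor — it is the merge base.

D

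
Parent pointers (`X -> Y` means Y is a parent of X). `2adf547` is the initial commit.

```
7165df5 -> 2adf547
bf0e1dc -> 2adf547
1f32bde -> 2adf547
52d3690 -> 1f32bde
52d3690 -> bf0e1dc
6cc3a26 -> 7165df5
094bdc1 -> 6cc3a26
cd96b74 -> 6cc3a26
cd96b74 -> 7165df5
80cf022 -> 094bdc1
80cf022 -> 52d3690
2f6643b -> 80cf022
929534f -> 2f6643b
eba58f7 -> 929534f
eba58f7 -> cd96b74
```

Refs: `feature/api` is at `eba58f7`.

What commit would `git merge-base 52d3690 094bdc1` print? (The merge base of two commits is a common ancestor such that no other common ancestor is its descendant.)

Ancestors of 52d3690: {1f32bde, 2adf547, 52d3690, bf0e1dc}.
Ancestors of 094bdc1: {094bdc1, 2adf547, 6cc3a26, 7165df5}.
Common ancestors: {2adf547}.
The only common ancestor is 2adf547, so it is the merge base.

2adf547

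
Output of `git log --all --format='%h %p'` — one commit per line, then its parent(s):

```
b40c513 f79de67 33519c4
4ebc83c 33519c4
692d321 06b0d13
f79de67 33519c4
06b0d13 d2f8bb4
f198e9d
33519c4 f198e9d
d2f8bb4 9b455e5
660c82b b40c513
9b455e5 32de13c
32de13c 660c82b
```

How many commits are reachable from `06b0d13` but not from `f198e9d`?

Reachable from 06b0d13: {06b0d13, 32de13c, 33519c4, 660c82b, 9b455e5, b40c513, d2f8bb4, f198e9d, f79de67}.
Reachable from f198e9d: {f198e9d}.
In 06b0d13's history but not f198e9d's: {06b0d13, 32de13c, 33519c4, 660c82b, 9b455e5, b40c513, d2f8bb4, f79de67} — 8 commits.

8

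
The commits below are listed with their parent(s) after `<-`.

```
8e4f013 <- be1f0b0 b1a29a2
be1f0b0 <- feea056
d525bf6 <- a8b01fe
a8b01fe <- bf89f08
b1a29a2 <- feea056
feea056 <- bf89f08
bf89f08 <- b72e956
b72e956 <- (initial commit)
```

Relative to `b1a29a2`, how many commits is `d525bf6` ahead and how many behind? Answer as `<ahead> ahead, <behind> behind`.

Reachable from d525bf6: {a8b01fe, b72e956, bf89f08, d525bf6}.
Reachable from b1a29a2: {b1a29a2, b72e956, bf89f08, feea056}.
Only in d525bf6's history (ahead): {a8b01fe, d525bf6} — 2.
Only in b1a29a2's history (behind): {b1a29a2, feea056} — 2.

2 ahead, 2 behind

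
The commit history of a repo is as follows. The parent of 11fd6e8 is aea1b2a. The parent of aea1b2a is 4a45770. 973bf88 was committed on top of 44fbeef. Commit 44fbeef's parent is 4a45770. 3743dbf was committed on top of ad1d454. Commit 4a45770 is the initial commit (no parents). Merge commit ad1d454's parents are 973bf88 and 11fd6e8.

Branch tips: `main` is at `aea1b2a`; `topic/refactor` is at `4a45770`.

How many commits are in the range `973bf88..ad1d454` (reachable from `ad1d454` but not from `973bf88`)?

Reachable from ad1d454: {11fd6e8, 44fbeef, 4a45770, 973bf88, ad1d454, aea1b2a}.
Reachable from 973bf88: {44fbeef, 4a45770, 973bf88}.
In ad1d454's history but not 973bf88's: {11fd6e8, ad1d454, aea1b2a} — 3 commits.

3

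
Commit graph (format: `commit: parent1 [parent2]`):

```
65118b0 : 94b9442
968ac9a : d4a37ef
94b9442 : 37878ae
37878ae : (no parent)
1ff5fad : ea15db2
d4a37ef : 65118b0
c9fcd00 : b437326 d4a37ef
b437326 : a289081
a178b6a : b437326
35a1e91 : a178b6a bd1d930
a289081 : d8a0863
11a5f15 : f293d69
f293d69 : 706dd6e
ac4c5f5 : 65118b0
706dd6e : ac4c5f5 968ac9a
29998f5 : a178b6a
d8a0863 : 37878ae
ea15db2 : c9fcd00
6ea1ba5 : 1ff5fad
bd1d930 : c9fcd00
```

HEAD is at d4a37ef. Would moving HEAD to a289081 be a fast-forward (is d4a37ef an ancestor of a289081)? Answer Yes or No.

No

A fast-forward from d4a37ef to a289081 is possible iff d4a37ef is an ancestor of a289081.
Ancestors of a289081: {37878ae, a289081, d8a0863}.
d4a37ef is not among them, so fast-forward is not possible.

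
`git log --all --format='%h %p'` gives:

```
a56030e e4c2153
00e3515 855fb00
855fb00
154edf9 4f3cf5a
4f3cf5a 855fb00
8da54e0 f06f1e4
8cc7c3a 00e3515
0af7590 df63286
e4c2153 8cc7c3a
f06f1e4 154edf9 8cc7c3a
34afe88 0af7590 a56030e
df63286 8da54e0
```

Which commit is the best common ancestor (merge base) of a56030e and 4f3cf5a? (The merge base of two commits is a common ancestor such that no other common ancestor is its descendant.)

Ancestors of a56030e: {00e3515, 855fb00, 8cc7c3a, a56030e, e4c2153}.
Ancestors of 4f3cf5a: {4f3cf5a, 855fb00}.
Common ancestors: {855fb00}.
The only common ancestor is 855fb00, so it is the merge base.

855fb00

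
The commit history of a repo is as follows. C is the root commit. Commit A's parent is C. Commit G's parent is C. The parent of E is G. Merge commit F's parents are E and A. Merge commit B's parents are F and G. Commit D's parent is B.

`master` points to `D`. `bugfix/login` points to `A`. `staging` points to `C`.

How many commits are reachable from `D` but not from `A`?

5

Reachable from D: {A, B, C, D, E, F, G}.
Reachable from A: {A, C}.
In D's history but not A's: {B, D, E, F, G} — 5 commits.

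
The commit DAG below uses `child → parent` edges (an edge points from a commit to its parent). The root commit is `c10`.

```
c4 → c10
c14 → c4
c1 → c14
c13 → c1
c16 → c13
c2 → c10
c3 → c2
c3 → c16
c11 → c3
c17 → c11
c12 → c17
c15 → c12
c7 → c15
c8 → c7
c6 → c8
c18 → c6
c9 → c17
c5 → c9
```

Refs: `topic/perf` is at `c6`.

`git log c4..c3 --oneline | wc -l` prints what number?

6

Reachable from c3: {c1, c10, c13, c14, c16, c2, c3, c4}.
Reachable from c4: {c10, c4}.
In c3's history but not c4's: {c1, c13, c14, c16, c2, c3} — 6 commits.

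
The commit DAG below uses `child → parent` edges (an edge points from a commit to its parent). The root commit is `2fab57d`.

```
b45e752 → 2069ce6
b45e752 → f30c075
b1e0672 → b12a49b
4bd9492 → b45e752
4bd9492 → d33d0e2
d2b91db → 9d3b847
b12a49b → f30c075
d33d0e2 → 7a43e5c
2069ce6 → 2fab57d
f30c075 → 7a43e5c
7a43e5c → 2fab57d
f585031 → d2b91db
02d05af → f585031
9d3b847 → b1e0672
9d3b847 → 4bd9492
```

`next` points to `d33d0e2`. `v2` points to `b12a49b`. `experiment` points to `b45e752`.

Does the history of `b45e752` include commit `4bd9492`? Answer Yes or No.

No

Ancestors of b45e752: {2069ce6, 2fab57d, 7a43e5c, b45e752, f30c075}.
4bd9492 is not in that set, so it is not an ancestor of b45e752.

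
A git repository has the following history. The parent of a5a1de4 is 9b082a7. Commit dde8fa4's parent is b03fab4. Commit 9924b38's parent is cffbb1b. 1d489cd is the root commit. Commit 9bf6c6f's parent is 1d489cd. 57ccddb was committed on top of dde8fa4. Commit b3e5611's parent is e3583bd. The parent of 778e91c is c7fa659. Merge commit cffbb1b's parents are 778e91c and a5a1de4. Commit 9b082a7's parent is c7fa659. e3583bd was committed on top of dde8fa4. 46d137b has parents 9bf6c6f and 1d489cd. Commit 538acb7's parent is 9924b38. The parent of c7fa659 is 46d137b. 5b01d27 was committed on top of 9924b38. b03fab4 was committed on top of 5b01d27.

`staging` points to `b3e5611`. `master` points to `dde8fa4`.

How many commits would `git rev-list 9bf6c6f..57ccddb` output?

Reachable from 57ccddb: {1d489cd, 46d137b, 57ccddb, 5b01d27, 778e91c, 9924b38, 9b082a7, 9bf6c6f, a5a1de4, b03fab4, c7fa659, cffbb1b, dde8fa4}.
Reachable from 9bf6c6f: {1d489cd, 9bf6c6f}.
In 57ccddb's history but not 9bf6c6f's: {46d137b, 57ccddb, 5b01d27, 778e91c, 9924b38, 9b082a7, a5a1de4, b03fab4, c7fa659, cffbb1b, dde8fa4} — 11 commits.

11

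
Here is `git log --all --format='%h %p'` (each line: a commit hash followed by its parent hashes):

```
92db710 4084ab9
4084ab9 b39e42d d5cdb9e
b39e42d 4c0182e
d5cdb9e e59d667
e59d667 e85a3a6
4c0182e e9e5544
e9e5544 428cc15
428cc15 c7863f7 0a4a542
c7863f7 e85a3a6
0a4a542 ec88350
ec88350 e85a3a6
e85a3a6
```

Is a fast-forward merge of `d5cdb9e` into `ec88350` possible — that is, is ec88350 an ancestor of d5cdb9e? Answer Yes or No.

No

A fast-forward from ec88350 to d5cdb9e is possible iff ec88350 is an ancestor of d5cdb9e.
Ancestors of d5cdb9e: {d5cdb9e, e59d667, e85a3a6}.
ec88350 is not among them, so fast-forward is not possible.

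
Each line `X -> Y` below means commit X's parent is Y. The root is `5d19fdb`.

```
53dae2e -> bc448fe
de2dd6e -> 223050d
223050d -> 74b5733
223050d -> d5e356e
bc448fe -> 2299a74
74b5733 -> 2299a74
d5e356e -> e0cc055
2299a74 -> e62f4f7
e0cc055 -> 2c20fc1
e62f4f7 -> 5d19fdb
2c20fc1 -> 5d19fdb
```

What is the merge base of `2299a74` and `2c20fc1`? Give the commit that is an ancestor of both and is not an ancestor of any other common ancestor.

5d19fdb

Ancestors of 2299a74: {2299a74, 5d19fdb, e62f4f7}.
Ancestors of 2c20fc1: {2c20fc1, 5d19fdb}.
Common ancestors: {5d19fdb}.
The only common ancestor is 5d19fdb, so it is the merge base.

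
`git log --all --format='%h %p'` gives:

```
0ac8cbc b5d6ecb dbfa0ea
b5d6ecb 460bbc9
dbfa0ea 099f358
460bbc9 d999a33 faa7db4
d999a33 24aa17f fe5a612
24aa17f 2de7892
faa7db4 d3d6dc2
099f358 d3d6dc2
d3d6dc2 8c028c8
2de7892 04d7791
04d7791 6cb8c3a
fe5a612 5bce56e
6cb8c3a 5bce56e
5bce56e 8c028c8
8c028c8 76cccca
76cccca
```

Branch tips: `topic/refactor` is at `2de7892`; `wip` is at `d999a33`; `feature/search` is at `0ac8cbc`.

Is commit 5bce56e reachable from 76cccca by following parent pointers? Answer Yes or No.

Ancestors of 76cccca: {76cccca}.
5bce56e is not in that set, so it is not an ancestor of 76cccca.

No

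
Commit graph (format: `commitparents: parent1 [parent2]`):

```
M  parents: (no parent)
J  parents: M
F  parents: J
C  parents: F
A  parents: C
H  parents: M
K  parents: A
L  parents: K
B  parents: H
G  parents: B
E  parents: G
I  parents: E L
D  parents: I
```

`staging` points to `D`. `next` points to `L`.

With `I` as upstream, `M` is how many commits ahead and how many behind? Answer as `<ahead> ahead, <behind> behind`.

Reachable from M: {M}.
Reachable from I: {A, B, C, E, F, G, H, I, J, K, L, M}.
Only in M's history (ahead): {} — 0.
Only in I's history (behind): {A, B, C, E, F, G, H, I, J, K, L} — 11.

0 ahead, 11 behind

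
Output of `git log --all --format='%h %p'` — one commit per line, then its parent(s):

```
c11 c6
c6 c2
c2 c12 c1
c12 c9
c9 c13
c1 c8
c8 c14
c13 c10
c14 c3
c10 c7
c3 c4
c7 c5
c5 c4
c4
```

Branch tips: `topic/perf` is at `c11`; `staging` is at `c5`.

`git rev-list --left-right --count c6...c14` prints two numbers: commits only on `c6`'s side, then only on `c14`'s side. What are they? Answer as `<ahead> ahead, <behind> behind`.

10 ahead, 0 behind

Reachable from c6: {c1, c10, c12, c13, c14, c2, c3, c4, c5, c6, c7, c8, c9}.
Reachable from c14: {c14, c3, c4}.
Only in c6's history (ahead): {c1, c10, c12, c13, c2, c5, c6, c7, c8, c9} — 10.
Only in c14's history (behind): {} — 0.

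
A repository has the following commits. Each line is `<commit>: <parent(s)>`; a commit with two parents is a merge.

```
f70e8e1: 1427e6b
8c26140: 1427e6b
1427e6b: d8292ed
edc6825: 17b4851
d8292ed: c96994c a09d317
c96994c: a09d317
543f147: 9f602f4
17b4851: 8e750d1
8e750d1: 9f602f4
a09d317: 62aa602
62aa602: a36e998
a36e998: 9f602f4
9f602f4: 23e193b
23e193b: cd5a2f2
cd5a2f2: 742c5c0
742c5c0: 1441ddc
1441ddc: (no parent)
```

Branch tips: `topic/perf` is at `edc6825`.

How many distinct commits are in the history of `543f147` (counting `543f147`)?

6

Walking parent pointers from 543f147: reachable set = {1441ddc, 23e193b, 543f147, 742c5c0, 9f602f4, cd5a2f2}.
That is 6 commits.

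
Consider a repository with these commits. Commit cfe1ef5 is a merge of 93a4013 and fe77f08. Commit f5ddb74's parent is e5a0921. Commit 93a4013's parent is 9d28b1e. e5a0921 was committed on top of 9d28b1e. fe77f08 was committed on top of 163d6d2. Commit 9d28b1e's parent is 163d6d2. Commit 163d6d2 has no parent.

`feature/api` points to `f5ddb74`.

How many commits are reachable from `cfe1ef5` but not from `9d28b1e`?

Reachable from cfe1ef5: {163d6d2, 93a4013, 9d28b1e, cfe1ef5, fe77f08}.
Reachable from 9d28b1e: {163d6d2, 9d28b1e}.
In cfe1ef5's history but not 9d28b1e's: {93a4013, cfe1ef5, fe77f08} — 3 commits.

3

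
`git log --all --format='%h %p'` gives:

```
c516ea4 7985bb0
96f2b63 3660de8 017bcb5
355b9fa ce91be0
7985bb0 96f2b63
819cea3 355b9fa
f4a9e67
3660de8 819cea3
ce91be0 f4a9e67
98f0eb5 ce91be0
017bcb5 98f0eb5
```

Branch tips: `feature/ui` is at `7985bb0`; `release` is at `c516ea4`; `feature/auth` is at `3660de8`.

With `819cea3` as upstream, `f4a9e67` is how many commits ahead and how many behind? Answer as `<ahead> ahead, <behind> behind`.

0 ahead, 3 behind

Reachable from f4a9e67: {f4a9e67}.
Reachable from 819cea3: {355b9fa, 819cea3, ce91be0, f4a9e67}.
Only in f4a9e67's history (ahead): {} — 0.
Only in 819cea3's history (behind): {355b9fa, 819cea3, ce91be0} — 3.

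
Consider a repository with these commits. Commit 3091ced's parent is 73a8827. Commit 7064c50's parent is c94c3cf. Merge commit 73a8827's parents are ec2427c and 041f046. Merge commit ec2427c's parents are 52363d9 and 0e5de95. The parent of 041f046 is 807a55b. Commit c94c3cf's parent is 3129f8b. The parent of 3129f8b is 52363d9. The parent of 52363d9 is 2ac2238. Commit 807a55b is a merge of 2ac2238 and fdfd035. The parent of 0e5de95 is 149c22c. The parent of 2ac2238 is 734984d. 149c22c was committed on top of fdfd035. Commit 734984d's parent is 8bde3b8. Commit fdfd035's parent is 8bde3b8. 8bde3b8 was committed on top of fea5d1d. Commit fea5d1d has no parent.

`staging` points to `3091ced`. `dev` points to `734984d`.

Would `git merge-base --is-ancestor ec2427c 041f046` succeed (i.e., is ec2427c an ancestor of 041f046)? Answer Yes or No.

Ancestors of 041f046: {041f046, 2ac2238, 734984d, 807a55b, 8bde3b8, fdfd035, fea5d1d}.
ec2427c is not in that set, so it is not an ancestor of 041f046.

No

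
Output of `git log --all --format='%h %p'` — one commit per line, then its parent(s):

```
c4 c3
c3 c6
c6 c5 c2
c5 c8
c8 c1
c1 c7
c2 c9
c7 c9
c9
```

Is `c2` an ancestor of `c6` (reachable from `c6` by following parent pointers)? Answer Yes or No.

Yes

Ancestors of c6 (commits reachable by following parents): {c1, c2, c5, c6, c7, c8, c9}.
c2 is in that set, so it is an ancestor of c6.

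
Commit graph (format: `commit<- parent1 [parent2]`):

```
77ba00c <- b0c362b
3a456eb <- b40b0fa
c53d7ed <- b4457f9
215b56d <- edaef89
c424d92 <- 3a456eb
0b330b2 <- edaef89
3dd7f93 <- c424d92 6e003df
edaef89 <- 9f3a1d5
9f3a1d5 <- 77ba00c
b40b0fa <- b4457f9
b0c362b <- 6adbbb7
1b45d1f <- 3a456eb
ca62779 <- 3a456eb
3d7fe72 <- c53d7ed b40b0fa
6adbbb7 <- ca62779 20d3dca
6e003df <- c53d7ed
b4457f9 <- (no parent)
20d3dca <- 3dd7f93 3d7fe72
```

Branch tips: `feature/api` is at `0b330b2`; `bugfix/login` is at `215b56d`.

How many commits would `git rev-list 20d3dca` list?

9

Walking parent pointers from 20d3dca: reachable set = {20d3dca, 3a456eb, 3d7fe72, 3dd7f93, 6e003df, b40b0fa, b4457f9, c424d92, c53d7ed}.
That is 9 commits.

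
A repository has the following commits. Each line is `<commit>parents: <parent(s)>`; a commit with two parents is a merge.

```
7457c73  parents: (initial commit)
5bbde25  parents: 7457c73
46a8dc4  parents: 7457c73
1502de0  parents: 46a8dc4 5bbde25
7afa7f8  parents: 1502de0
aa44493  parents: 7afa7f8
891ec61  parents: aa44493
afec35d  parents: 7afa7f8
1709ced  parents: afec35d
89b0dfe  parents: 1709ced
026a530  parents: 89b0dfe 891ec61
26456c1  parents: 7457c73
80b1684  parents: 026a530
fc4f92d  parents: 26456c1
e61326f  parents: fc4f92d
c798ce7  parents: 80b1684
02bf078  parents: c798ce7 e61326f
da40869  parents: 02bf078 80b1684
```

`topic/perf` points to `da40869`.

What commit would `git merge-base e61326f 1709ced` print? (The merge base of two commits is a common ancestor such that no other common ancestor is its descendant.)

Ancestors of e61326f: {26456c1, 7457c73, e61326f, fc4f92d}.
Ancestors of 1709ced: {1502de0, 1709ced, 46a8dc4, 5bbde25, 7457c73, 7afa7f8, afec35d}.
Common ancestors: {7457c73}.
The only common ancestor is 7457c73, so it is the merge base.

7457c73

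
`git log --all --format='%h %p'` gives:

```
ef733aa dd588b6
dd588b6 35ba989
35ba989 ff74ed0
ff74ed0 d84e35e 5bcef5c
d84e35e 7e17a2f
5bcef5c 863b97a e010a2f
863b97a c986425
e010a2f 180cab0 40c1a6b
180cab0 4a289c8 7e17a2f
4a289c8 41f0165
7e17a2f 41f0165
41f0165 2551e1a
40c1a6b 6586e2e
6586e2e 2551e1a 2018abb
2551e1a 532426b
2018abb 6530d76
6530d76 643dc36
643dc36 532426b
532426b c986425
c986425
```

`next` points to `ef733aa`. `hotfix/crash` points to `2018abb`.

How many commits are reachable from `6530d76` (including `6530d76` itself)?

4

Walking parent pointers from 6530d76: reachable set = {532426b, 643dc36, 6530d76, c986425}.
That is 4 commits.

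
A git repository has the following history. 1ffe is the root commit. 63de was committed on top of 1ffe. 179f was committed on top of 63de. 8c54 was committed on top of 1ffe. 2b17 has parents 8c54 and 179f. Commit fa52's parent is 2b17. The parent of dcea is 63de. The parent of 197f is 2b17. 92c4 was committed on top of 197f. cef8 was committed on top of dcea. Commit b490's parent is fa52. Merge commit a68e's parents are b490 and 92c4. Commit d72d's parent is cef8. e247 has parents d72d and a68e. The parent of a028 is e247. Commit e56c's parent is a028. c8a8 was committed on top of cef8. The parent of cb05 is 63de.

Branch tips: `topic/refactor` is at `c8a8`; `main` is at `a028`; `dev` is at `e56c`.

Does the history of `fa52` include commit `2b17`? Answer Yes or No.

Ancestors of fa52 (commits reachable by following parents): {179f, 1ffe, 2b17, 63de, 8c54, fa52}.
2b17 is in that set, so it is an ancestor of fa52.

Yes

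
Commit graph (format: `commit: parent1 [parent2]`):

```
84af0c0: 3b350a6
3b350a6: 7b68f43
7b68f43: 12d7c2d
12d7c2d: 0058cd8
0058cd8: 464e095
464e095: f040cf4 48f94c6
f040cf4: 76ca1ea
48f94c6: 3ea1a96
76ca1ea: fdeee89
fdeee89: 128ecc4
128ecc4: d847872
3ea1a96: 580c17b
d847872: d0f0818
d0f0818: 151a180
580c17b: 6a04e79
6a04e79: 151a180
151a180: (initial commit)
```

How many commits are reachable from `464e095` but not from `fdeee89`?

7

Reachable from 464e095: {128ecc4, 151a180, 3ea1a96, 464e095, 48f94c6, 580c17b, 6a04e79, 76ca1ea, d0f0818, d847872, f040cf4, fdeee89}.
Reachable from fdeee89: {128ecc4, 151a180, d0f0818, d847872, fdeee89}.
In 464e095's history but not fdeee89's: {3ea1a96, 464e095, 48f94c6, 580c17b, 6a04e79, 76ca1ea, f040cf4} — 7 commits.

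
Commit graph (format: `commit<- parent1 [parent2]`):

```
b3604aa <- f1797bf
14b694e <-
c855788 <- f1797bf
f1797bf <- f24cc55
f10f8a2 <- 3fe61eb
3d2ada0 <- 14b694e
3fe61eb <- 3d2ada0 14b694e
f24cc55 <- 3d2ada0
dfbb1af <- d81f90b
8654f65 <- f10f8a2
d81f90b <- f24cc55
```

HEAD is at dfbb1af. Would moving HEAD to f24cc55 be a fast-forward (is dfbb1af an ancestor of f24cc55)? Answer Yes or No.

A fast-forward from dfbb1af to f24cc55 is possible iff dfbb1af is an ancestor of f24cc55.
Ancestors of f24cc55: {14b694e, 3d2ada0, f24cc55}.
dfbb1af is not among them, so fast-forward is not possible.

No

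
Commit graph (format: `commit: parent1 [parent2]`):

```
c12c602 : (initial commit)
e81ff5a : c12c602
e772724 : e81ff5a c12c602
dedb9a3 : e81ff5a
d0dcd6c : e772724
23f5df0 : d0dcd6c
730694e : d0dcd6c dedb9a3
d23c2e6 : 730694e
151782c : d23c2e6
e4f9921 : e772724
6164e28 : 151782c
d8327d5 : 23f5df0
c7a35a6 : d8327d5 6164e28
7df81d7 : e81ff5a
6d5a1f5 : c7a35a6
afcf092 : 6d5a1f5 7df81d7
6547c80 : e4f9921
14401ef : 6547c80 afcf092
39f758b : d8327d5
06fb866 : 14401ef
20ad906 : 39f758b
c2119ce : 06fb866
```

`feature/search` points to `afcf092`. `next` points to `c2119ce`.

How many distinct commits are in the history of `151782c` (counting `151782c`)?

Walking parent pointers from 151782c: reachable set = {151782c, 730694e, c12c602, d0dcd6c, d23c2e6, dedb9a3, e772724, e81ff5a}.
That is 8 commits.

8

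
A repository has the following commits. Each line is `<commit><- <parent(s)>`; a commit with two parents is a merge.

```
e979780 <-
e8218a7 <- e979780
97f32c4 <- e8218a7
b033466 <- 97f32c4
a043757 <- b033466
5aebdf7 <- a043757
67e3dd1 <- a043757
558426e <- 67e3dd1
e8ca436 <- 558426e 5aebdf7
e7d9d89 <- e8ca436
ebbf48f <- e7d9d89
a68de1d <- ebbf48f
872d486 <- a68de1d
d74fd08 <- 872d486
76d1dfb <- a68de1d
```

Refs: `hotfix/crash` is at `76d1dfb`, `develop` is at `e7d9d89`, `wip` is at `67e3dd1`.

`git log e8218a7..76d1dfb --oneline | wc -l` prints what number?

Reachable from 76d1dfb: {558426e, 5aebdf7, 67e3dd1, 76d1dfb, 97f32c4, a043757, a68de1d, b033466, e7d9d89, e8218a7, e8ca436, e979780, ebbf48f}.
Reachable from e8218a7: {e8218a7, e979780}.
In 76d1dfb's history but not e8218a7's: {558426e, 5aebdf7, 67e3dd1, 76d1dfb, 97f32c4, a043757, a68de1d, b033466, e7d9d89, e8ca436, ebbf48f} — 11 commits.

11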